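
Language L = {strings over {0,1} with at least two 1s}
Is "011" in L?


count('1') = 2

Yes, "011" is in L


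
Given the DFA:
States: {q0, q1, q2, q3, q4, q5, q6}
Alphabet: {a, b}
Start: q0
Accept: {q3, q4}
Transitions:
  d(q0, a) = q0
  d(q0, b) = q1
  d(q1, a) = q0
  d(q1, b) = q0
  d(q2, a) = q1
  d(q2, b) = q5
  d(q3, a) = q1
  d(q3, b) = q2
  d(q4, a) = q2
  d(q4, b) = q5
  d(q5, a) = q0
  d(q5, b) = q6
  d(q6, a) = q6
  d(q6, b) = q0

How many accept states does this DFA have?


Accept states listed: {q3, q4}
Counting: q3(1) q4(2)

2


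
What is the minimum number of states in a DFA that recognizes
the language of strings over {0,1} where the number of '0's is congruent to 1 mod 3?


States track (count of '0') mod 3.
Need 3 states: one per remainder 0..2; accept = remainder 1.

3


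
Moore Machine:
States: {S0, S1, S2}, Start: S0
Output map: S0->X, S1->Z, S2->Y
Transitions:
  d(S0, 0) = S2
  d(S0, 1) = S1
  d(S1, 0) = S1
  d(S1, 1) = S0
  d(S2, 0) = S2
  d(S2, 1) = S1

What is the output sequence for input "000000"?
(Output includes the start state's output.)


Start: S0 (output X)
  --0--> S2 (output Y)
  --0--> S2 (output Y)
  --0--> S2 (output Y)
  --0--> S2 (output Y)
  --0--> S2 (output Y)
  --0--> S2 (output Y)

"XYYYYYY"


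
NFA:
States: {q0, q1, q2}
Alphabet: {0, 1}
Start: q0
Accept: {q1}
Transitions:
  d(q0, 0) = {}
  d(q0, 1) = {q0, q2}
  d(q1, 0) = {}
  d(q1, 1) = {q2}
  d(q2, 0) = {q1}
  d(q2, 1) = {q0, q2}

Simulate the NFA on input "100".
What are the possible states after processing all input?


Start: {q0}
  --1--> {q0, q2}
  --0--> {q1}
  --0--> {}

{} (empty set, no valid transitions)


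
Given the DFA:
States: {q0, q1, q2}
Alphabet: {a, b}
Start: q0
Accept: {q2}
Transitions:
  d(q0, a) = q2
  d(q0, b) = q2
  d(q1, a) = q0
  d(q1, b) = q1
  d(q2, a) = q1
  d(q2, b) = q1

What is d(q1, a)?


Looking up transition d(q1, a)

q0


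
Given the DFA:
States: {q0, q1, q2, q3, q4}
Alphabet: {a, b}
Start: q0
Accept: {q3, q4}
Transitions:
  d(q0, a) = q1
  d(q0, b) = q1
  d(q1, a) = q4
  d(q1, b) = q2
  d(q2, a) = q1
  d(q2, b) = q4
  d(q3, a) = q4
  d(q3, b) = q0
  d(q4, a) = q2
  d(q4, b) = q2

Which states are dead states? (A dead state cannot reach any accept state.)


Forward reachability from each state:
  q0 -> reaches accept state q4 (live)
  q1 -> reaches accept state q4 (live)
  q2 -> reaches accept state q4 (live)
  q3 -> reaches accept state q3 (live)
  q4 -> reaches accept state q4 (live)

None (all states can reach an accept state)


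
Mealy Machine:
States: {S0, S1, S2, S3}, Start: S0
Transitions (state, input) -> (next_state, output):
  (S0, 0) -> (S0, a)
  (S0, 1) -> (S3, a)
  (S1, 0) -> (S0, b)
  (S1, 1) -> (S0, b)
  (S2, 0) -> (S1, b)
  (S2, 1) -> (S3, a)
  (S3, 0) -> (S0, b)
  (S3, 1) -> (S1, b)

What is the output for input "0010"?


Step-by-step:
  (S0, 0) -> (S0, a)
  (S0, 0) -> (S0, a)
  (S0, 1) -> (S3, a)
  (S3, 0) -> (S0, b)

"aaab"


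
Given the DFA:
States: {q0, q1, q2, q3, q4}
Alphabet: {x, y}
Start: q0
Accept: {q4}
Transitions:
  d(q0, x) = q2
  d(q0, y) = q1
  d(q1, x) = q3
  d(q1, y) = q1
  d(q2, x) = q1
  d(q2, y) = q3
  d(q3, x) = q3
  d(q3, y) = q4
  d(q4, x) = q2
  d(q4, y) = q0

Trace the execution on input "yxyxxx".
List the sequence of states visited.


Input: yxyxxx
d(q0, y) = q1
d(q1, x) = q3
d(q3, y) = q4
d(q4, x) = q2
d(q2, x) = q1
d(q1, x) = q3


q0 -> q1 -> q3 -> q4 -> q2 -> q1 -> q3


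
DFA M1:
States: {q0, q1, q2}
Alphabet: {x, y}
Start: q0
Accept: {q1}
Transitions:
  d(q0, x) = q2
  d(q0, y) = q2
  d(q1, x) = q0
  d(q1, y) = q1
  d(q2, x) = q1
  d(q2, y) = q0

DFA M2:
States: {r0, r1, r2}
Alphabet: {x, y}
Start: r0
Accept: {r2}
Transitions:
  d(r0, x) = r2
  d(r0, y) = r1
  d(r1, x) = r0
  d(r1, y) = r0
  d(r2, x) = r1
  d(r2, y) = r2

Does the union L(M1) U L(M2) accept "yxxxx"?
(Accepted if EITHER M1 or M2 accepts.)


M1: final=q1 accepted=True
M2: final=r0 accepted=False

Yes, union accepts


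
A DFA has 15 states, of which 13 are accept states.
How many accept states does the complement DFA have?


Complement swaps accept and non-accept states.
15 - 13 = 2

2


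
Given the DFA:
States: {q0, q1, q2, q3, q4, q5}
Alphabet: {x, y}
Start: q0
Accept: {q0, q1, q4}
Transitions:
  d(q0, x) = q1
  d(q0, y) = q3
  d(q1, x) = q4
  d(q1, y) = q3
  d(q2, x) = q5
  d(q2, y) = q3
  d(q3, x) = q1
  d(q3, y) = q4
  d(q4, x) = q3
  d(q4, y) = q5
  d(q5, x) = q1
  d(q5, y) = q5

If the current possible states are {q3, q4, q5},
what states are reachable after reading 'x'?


Apply transition on 'x' from each current state:
  d(q3, x) = q1
  d(q4, x) = q3
  d(q5, x) = q1

{q1, q3}


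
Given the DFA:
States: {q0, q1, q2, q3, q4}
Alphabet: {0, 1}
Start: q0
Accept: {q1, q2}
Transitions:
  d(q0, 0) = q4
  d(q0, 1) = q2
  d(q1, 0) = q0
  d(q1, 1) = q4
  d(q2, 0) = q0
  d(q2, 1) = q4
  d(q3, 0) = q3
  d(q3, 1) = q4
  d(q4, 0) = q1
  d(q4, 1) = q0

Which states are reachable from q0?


BFS from q0:
  layer 0: {q0}
  layer 1: {q2, q4}
  layer 2: {q1}

{q0, q1, q2, q4}


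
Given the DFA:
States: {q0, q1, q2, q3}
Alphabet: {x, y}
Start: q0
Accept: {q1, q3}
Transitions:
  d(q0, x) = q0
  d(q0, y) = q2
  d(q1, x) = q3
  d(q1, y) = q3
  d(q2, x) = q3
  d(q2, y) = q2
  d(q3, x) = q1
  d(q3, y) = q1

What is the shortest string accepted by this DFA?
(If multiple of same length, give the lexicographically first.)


BFS by string length (lex-first path to each state shown):
  len 0: q0<-""
  len 1: q0<-"x", q2<-"y"
  len 2: q0<-"xx", q2<-"xy", q3<-"yx"
Found accept state at length 2.

"yx"


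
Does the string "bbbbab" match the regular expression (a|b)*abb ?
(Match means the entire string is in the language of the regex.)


|string| = 6; first = 'b'; last = 'b'

No, "bbbbab" does not match (a|b)*abb


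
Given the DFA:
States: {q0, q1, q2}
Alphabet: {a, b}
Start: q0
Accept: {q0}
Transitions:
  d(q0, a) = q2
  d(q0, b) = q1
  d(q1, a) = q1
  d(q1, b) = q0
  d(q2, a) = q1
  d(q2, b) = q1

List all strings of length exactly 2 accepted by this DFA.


All strings of length 2: 4 total
Accepted: 1

"bb"


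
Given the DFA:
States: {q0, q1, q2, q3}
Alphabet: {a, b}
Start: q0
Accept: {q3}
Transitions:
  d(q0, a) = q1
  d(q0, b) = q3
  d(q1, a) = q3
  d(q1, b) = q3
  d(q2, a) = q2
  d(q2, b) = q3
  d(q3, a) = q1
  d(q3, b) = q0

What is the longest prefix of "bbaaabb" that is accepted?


Run the DFA, marking each prefix where the state is accepting:
  "" -> q0 [reject]
  "b" -> q3 [accept]
  "bb" -> q0 [reject]
  "bba" -> q1 [reject]
  "bbaa" -> q3 [accept]
  "bbaaa" -> q1 [reject]
  "bbaaab" -> q3 [accept]
  "bbaaabb" -> q0 [reject]

"bbaaab"


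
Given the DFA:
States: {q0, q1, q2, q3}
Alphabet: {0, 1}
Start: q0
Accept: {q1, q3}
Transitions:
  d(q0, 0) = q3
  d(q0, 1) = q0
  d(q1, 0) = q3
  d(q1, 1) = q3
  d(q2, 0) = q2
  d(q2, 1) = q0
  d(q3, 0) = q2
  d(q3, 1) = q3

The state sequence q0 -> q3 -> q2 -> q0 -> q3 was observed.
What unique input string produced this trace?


Trace back each transition to find the symbol:
  q0 --[0]--> q3
  q3 --[0]--> q2
  q2 --[1]--> q0
  q0 --[0]--> q3

"0010"


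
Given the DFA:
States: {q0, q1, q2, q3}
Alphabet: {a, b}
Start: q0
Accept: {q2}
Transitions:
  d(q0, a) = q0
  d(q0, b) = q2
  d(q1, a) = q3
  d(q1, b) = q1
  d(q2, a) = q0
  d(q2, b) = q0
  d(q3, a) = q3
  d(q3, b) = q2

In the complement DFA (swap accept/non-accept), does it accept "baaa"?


Trace: q0 -> q2 -> q0 -> q0 -> q0
Final: q0
Original accept: {q2}
Complement: q0 is not in original accept

Yes, complement accepts (original rejects)


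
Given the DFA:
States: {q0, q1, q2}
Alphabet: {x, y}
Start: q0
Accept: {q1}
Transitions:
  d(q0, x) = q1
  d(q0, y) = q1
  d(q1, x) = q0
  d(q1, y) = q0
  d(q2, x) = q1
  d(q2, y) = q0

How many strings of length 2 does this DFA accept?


Enumerating all length-2 strings:
  "xx" -> q0 [reject]
  "xy" -> q0 [reject]
  "yx" -> q0 [reject]
  "yy" -> q0 [reject]

0 out of 4


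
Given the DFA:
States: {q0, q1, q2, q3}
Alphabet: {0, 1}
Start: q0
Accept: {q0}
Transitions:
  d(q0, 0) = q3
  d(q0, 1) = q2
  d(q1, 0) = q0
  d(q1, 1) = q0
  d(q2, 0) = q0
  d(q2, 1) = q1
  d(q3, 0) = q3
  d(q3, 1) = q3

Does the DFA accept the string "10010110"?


Trace: q0 -> q2 -> q0 -> q3 -> q3 -> q3 -> q3 -> q3 -> q3
Final state: q3
Accept states: {q0}

No, rejected (final state q3 is not an accept state)


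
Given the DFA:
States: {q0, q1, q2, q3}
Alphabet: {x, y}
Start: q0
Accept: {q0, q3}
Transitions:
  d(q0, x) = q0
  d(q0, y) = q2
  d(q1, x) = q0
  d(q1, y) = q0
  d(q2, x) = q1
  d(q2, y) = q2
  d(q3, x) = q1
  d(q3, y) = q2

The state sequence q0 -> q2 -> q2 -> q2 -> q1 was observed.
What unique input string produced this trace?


Trace back each transition to find the symbol:
  q0 --[y]--> q2
  q2 --[y]--> q2
  q2 --[y]--> q2
  q2 --[x]--> q1

"yyyx"


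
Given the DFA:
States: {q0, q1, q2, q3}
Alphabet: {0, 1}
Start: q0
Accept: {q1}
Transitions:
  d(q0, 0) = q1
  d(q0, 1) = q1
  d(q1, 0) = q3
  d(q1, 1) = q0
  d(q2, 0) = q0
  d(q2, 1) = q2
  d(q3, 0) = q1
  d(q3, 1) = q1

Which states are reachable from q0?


BFS from q0:
  layer 0: {q0}
  layer 1: {q1}
  layer 2: {q3}

{q0, q1, q3}


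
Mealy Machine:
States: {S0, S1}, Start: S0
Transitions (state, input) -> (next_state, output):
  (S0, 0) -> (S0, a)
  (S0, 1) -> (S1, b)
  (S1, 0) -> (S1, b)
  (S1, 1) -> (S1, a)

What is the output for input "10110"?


Step-by-step:
  (S0, 1) -> (S1, b)
  (S1, 0) -> (S1, b)
  (S1, 1) -> (S1, a)
  (S1, 1) -> (S1, a)
  (S1, 0) -> (S1, b)

"bbaab"


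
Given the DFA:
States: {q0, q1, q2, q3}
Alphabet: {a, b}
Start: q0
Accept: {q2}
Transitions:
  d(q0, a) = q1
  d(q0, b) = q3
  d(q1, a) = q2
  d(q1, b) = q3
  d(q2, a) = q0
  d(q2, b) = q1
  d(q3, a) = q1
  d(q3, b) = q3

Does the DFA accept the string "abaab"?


Trace: q0 -> q1 -> q3 -> q1 -> q2 -> q1
Final state: q1
Accept states: {q2}

No, rejected (final state q1 is not an accept state)


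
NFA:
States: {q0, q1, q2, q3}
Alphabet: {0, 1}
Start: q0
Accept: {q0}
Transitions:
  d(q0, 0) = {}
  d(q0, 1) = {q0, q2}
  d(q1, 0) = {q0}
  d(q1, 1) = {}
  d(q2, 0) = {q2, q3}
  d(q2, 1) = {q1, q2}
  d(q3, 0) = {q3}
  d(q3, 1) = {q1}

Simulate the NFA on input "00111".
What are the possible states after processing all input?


Start: {q0}
  --0--> {}
  --0--> {}
  --1--> {}
  --1--> {}
  --1--> {}

{} (empty set, no valid transitions)


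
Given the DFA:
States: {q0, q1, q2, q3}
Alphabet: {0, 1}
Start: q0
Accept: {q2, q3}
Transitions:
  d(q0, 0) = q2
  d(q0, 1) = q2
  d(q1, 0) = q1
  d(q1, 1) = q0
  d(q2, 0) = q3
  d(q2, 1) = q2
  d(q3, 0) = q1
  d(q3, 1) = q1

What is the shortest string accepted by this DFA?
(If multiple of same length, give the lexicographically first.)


BFS by string length (lex-first path to each state shown):
  len 0: q0<-""
  len 1: q2<-"0"
Found accept state at length 1.

"0"


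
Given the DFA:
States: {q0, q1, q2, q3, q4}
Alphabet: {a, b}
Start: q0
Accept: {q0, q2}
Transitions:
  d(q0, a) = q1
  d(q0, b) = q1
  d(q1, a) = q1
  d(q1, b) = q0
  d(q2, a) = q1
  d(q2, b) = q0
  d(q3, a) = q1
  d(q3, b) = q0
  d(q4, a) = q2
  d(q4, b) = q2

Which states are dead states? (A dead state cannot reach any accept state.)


Forward reachability from each state:
  q0 -> reaches accept state q0 (live)
  q1 -> reaches accept state q0 (live)
  q2 -> reaches accept state q0 (live)
  q3 -> reaches accept state q0 (live)
  q4 -> reaches accept state q0 (live)

None (all states can reach an accept state)


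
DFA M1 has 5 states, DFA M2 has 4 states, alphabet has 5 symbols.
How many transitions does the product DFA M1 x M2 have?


Product DFA has 5 * 4 = 20 states.
Each has 5 transitions: 20 * 5 = 100

100


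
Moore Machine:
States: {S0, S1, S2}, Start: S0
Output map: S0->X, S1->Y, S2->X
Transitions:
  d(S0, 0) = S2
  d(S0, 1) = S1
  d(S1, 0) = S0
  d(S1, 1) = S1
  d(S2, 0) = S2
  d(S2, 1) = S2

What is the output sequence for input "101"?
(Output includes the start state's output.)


Start: S0 (output X)
  --1--> S1 (output Y)
  --0--> S0 (output X)
  --1--> S1 (output Y)

"XYXY"


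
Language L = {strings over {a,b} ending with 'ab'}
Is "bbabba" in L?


last two symbols = 'ba'

No, "bbabba" is not in L


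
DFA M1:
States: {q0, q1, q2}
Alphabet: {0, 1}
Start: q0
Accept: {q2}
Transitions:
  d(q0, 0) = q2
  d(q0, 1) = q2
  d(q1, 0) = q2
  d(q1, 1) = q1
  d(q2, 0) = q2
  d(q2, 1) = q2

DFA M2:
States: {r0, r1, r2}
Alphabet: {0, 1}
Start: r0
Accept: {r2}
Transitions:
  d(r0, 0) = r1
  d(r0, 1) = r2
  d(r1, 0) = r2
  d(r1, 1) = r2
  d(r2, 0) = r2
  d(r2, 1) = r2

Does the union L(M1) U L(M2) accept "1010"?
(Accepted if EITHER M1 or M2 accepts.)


M1: final=q2 accepted=True
M2: final=r2 accepted=True

Yes, union accepts


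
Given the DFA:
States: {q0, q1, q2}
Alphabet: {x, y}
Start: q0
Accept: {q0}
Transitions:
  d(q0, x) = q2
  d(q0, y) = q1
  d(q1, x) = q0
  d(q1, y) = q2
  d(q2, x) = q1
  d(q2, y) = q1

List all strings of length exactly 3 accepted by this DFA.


All strings of length 3: 8 total
Accepted: 2

"xxx", "xyx"


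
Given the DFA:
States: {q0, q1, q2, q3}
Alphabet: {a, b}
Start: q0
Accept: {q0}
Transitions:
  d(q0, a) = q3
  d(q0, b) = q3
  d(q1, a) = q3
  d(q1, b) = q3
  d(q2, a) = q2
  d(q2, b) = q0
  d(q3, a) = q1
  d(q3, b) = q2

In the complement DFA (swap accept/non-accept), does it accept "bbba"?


Trace: q0 -> q3 -> q2 -> q0 -> q3
Final: q3
Original accept: {q0}
Complement: q3 is not in original accept

Yes, complement accepts (original rejects)


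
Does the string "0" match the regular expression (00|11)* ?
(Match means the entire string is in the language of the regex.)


|string| = 1; first = '0'; last = '0'

No, "0" does not match (00|11)*


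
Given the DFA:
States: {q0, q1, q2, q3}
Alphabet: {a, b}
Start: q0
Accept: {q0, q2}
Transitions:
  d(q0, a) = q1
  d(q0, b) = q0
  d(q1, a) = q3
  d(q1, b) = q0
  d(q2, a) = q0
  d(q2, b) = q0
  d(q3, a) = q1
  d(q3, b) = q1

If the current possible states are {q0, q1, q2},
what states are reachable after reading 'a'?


Apply transition on 'a' from each current state:
  d(q0, a) = q1
  d(q1, a) = q3
  d(q2, a) = q0

{q0, q1, q3}


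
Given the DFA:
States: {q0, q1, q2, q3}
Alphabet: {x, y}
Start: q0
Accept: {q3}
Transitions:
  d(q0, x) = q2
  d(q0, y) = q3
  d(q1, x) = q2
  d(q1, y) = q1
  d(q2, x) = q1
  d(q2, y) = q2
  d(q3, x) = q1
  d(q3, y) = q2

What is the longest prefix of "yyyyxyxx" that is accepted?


Run the DFA, marking each prefix where the state is accepting:
  "" -> q0 [reject]
  "y" -> q3 [accept]
  "yy" -> q2 [reject]
  "yyy" -> q2 [reject]
  "yyyy" -> q2 [reject]
  "yyyyx" -> q1 [reject]
  "yyyyxy" -> q1 [reject]
  "yyyyxyx" -> q2 [reject]
  "yyyyxyxx" -> q1 [reject]

"y"


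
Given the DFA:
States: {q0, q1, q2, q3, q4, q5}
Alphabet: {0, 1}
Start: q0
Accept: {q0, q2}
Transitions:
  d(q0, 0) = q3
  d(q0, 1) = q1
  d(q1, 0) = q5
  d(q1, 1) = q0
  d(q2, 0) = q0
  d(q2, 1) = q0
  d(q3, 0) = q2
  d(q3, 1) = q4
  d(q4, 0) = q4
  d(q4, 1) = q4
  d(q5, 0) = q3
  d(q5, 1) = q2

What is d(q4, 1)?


Looking up transition d(q4, 1)

q4


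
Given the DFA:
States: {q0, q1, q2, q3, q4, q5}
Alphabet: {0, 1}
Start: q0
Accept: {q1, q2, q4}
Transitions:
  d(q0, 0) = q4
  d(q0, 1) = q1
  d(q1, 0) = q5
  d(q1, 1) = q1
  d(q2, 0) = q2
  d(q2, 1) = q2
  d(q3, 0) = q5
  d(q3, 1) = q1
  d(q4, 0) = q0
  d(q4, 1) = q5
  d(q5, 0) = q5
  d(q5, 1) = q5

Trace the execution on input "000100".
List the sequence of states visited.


Input: 000100
d(q0, 0) = q4
d(q4, 0) = q0
d(q0, 0) = q4
d(q4, 1) = q5
d(q5, 0) = q5
d(q5, 0) = q5


q0 -> q4 -> q0 -> q4 -> q5 -> q5 -> q5


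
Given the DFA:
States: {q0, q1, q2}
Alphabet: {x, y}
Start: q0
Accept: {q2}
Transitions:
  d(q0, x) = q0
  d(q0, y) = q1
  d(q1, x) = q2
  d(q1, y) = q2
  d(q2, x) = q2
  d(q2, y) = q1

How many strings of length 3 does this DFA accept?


Enumerating all length-3 strings:
  "xxx" -> q0 [reject]
  "xxy" -> q1 [reject]
  "xyx" -> q2 [accept]
  "xyy" -> q2 [accept]
  "yxx" -> q2 [accept]
  "yxy" -> q1 [reject]
  "yyx" -> q2 [accept]
  "yyy" -> q1 [reject]

4 out of 8


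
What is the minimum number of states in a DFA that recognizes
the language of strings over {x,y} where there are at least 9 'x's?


States: count = 0, 1, ..., 8, and a final '>= 9' state.
Total: 9 + 1 = 10. Accept = '>= 9' state.

10


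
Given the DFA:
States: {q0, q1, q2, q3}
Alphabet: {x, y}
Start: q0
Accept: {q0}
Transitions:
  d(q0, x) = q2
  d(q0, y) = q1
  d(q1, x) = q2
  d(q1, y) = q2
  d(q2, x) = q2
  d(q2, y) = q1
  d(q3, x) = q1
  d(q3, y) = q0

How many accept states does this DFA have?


Accept states listed: {q0}
Counting: q0(1)

1


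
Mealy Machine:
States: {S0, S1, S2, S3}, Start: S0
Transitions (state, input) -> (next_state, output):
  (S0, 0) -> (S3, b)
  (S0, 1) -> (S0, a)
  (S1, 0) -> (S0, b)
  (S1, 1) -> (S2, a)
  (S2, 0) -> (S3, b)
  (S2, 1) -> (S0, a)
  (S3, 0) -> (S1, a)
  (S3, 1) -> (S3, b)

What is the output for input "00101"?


Step-by-step:
  (S0, 0) -> (S3, b)
  (S3, 0) -> (S1, a)
  (S1, 1) -> (S2, a)
  (S2, 0) -> (S3, b)
  (S3, 1) -> (S3, b)

"baabb"


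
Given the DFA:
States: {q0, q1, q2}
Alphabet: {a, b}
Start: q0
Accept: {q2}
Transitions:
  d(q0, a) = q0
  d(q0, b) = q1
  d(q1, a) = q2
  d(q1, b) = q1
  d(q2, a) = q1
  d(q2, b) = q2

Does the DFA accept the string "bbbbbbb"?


Trace: q0 -> q1 -> q1 -> q1 -> q1 -> q1 -> q1 -> q1
Final state: q1
Accept states: {q2}

No, rejected (final state q1 is not an accept state)


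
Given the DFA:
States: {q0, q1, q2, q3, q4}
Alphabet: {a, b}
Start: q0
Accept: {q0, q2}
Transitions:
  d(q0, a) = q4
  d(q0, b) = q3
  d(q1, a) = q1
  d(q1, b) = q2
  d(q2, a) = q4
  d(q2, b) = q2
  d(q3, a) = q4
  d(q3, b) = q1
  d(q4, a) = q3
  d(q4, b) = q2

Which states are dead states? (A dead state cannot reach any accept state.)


Forward reachability from each state:
  q0 -> reaches accept state q0 (live)
  q1 -> reaches accept state q2 (live)
  q2 -> reaches accept state q2 (live)
  q3 -> reaches accept state q2 (live)
  q4 -> reaches accept state q2 (live)

None (all states can reach an accept state)


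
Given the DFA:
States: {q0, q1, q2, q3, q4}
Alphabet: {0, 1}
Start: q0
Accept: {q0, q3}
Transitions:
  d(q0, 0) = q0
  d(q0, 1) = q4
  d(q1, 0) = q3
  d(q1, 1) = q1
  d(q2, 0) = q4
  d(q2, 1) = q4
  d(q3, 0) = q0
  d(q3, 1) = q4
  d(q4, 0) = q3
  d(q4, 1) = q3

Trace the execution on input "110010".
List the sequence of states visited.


Input: 110010
d(q0, 1) = q4
d(q4, 1) = q3
d(q3, 0) = q0
d(q0, 0) = q0
d(q0, 1) = q4
d(q4, 0) = q3


q0 -> q4 -> q3 -> q0 -> q0 -> q4 -> q3


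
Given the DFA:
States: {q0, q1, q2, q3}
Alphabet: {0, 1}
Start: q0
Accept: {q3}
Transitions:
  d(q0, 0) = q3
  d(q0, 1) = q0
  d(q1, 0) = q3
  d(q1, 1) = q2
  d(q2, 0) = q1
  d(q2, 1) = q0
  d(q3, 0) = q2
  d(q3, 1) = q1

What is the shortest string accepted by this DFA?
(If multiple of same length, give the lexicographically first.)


BFS by string length (lex-first path to each state shown):
  len 0: q0<-""
  len 1: q0<-"1", q3<-"0"
Found accept state at length 1.

"0"


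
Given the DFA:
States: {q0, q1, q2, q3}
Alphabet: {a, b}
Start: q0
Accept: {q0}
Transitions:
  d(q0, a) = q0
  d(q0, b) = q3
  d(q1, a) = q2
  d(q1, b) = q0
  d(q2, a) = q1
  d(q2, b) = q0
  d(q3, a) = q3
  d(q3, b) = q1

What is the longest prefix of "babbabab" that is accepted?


Run the DFA, marking each prefix where the state is accepting:
  "" -> q0 [accept]
  "b" -> q3 [reject]
  "ba" -> q3 [reject]
  "bab" -> q1 [reject]
  "babb" -> q0 [accept]
  "babba" -> q0 [accept]
  "babbab" -> q3 [reject]
  "babbaba" -> q3 [reject]
  "babbabab" -> q1 [reject]

"babba"


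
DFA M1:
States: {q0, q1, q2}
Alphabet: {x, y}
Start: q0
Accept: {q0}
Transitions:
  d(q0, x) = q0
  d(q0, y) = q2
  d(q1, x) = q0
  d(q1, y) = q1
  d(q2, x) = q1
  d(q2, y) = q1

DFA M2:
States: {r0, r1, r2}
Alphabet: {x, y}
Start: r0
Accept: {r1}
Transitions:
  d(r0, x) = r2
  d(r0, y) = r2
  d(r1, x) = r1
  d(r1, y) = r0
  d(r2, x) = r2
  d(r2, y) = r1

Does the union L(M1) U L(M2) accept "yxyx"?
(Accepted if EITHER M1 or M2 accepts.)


M1: final=q0 accepted=True
M2: final=r1 accepted=True

Yes, union accepts


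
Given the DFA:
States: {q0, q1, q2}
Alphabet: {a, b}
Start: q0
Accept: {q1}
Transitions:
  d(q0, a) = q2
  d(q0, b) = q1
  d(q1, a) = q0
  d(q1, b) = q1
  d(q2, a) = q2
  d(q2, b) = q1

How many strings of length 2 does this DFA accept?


Enumerating all length-2 strings:
  "aa" -> q2 [reject]
  "ab" -> q1 [accept]
  "ba" -> q0 [reject]
  "bb" -> q1 [accept]

2 out of 4


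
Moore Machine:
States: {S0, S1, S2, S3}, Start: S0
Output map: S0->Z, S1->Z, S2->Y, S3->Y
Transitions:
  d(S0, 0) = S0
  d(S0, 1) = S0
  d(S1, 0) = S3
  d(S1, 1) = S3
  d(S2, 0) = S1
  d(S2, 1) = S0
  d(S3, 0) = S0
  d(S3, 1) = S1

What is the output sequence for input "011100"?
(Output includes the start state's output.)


Start: S0 (output Z)
  --0--> S0 (output Z)
  --1--> S0 (output Z)
  --1--> S0 (output Z)
  --1--> S0 (output Z)
  --0--> S0 (output Z)
  --0--> S0 (output Z)

"ZZZZZZZ"


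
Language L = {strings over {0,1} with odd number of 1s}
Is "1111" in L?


count('1') = 4; 4 mod 2 = 0

No, "1111" is not in L


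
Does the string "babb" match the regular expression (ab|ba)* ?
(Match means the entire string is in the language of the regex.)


|string| = 4; first = 'b'; last = 'b'

No, "babb" does not match (ab|ba)*


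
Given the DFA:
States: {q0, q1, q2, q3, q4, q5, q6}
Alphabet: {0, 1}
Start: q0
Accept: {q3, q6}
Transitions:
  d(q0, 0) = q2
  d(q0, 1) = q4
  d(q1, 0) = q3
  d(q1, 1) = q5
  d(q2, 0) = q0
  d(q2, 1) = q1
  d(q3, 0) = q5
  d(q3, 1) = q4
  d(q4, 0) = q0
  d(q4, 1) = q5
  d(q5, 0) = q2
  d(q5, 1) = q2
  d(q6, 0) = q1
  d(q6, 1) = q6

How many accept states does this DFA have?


Accept states listed: {q3, q6}
Counting: q3(1) q6(2)

2


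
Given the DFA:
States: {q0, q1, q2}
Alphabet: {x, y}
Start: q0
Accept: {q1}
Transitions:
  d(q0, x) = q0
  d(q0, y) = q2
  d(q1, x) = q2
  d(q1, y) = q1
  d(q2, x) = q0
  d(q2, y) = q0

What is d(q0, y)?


Looking up transition d(q0, y)

q2


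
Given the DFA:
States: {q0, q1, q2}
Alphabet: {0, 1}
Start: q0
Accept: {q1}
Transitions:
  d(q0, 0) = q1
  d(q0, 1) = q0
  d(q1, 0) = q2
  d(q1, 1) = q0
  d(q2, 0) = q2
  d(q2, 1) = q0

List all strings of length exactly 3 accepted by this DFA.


All strings of length 3: 8 total
Accepted: 2

"010", "110"


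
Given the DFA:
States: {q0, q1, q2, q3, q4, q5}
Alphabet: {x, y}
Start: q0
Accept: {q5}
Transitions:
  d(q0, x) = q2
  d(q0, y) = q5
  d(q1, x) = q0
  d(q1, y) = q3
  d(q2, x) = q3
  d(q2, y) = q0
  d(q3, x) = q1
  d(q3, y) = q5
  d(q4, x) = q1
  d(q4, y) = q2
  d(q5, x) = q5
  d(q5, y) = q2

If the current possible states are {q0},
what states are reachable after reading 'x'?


Apply transition on 'x' from each current state:
  d(q0, x) = q2

{q2}


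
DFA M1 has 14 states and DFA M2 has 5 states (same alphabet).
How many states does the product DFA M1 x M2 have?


Product construction pairs every M1 state with every M2 state.
14 * 5 = 70

70


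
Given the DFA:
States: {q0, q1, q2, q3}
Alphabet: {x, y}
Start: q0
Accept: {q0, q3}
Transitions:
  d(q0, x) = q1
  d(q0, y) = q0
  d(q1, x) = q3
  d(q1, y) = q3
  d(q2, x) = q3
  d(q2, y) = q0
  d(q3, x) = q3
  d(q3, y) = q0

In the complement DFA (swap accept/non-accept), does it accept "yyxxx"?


Trace: q0 -> q0 -> q0 -> q1 -> q3 -> q3
Final: q3
Original accept: {q0, q3}
Complement: q3 is in original accept

No, complement rejects (original accepts)


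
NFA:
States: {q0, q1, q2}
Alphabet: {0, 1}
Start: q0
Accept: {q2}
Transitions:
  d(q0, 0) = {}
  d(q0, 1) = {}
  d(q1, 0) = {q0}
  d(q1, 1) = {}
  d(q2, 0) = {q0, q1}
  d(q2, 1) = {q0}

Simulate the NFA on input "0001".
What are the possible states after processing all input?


Start: {q0}
  --0--> {}
  --0--> {}
  --0--> {}
  --1--> {}

{} (empty set, no valid transitions)


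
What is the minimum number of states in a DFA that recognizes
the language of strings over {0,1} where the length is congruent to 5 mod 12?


States track (length) mod 12.
Need 12 states: one per remainder 0..11; accept = remainder 5.

12


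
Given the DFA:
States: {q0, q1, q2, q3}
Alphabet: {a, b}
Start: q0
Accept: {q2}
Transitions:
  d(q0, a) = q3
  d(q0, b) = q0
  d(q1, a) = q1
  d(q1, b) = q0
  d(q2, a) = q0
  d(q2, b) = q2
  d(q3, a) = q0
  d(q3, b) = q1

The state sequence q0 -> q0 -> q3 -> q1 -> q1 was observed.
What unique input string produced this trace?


Trace back each transition to find the symbol:
  q0 --[b]--> q0
  q0 --[a]--> q3
  q3 --[b]--> q1
  q1 --[a]--> q1

"baba"


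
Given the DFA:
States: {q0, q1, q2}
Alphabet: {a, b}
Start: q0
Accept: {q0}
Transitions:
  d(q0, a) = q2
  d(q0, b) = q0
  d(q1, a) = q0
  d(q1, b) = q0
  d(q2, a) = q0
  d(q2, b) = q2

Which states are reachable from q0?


BFS from q0:
  layer 0: {q0}
  layer 1: {q2}

{q0, q2}


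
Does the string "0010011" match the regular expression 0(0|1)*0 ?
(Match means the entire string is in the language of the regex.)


|string| = 7; first = '0'; last = '1'

No, "0010011" does not match 0(0|1)*0


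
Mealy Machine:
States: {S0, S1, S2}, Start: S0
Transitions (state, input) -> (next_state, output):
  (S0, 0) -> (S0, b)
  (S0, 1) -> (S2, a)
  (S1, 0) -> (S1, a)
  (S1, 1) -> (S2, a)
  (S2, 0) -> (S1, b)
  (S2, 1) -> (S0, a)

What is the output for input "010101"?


Step-by-step:
  (S0, 0) -> (S0, b)
  (S0, 1) -> (S2, a)
  (S2, 0) -> (S1, b)
  (S1, 1) -> (S2, a)
  (S2, 0) -> (S1, b)
  (S1, 1) -> (S2, a)

"bababa"


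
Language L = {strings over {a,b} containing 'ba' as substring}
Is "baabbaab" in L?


'ba' occurs at index 0

Yes, "baabbaab" is in L


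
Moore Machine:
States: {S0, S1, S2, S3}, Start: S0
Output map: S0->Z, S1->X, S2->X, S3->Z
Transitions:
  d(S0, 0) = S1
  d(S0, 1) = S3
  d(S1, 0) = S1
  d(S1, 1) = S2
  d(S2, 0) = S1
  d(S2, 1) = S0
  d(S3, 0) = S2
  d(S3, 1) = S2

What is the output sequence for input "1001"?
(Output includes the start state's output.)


Start: S0 (output Z)
  --1--> S3 (output Z)
  --0--> S2 (output X)
  --0--> S1 (output X)
  --1--> S2 (output X)

"ZZXXX"


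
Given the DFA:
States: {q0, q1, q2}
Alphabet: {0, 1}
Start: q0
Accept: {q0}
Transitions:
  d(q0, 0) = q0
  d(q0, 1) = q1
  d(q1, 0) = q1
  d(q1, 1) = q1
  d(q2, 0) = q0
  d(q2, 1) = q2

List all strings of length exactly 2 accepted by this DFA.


All strings of length 2: 4 total
Accepted: 1

"00"


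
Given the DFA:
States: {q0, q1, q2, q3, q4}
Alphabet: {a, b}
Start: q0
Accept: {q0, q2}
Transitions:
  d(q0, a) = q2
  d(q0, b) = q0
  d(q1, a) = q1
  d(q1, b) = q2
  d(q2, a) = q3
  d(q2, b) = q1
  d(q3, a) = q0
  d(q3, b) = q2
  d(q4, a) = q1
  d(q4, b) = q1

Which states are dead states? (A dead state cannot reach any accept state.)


Forward reachability from each state:
  q0 -> reaches accept state q0 (live)
  q1 -> reaches accept state q0 (live)
  q2 -> reaches accept state q0 (live)
  q3 -> reaches accept state q0 (live)
  q4 -> reaches accept state q0 (live)

None (all states can reach an accept state)


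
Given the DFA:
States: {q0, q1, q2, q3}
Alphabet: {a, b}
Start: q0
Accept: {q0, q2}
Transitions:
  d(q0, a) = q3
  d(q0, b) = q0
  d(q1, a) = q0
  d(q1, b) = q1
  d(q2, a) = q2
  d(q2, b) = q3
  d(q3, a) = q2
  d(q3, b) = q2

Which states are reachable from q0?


BFS from q0:
  layer 0: {q0}
  layer 1: {q3}
  layer 2: {q2}

{q0, q2, q3}


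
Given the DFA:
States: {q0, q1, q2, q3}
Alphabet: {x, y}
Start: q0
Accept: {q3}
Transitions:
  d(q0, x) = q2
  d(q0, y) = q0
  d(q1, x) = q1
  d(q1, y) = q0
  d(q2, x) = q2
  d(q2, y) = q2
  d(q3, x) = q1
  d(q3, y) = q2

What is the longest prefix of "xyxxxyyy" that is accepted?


Run the DFA, marking each prefix where the state is accepting:
  "" -> q0 [reject]
  "x" -> q2 [reject]
  "xy" -> q2 [reject]
  "xyx" -> q2 [reject]
  "xyxx" -> q2 [reject]
  "xyxxx" -> q2 [reject]
  "xyxxxy" -> q2 [reject]
  "xyxxxyy" -> q2 [reject]
  "xyxxxyyy" -> q2 [reject]

No prefix is accepted


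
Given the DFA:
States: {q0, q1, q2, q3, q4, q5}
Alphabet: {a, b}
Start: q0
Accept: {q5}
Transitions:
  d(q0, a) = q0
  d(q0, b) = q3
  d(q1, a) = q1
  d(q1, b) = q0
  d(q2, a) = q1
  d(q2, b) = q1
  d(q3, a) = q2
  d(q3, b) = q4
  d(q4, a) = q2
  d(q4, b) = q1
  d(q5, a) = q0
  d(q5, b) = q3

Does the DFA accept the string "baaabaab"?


Trace: q0 -> q3 -> q2 -> q1 -> q1 -> q0 -> q0 -> q0 -> q3
Final state: q3
Accept states: {q5}

No, rejected (final state q3 is not an accept state)


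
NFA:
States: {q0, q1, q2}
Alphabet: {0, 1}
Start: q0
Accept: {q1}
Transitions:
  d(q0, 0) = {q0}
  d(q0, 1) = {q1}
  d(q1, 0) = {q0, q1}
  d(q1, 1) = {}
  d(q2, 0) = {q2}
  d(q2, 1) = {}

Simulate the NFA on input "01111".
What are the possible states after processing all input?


Start: {q0}
  --0--> {q0}
  --1--> {q1}
  --1--> {}
  --1--> {}
  --1--> {}

{} (empty set, no valid transitions)


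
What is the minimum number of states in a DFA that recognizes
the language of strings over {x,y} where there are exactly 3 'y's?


States: count = 0, 1, ..., 3 (that's 4 states), plus a dead state for count > 3.
Total: 4 + 1 = 5. Accept = count-3 state.

5


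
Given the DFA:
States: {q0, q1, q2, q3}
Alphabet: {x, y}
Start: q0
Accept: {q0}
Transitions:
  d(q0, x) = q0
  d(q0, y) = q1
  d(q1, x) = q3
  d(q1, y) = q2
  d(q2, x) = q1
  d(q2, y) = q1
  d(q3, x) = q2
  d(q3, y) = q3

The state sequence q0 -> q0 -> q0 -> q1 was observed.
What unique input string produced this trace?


Trace back each transition to find the symbol:
  q0 --[x]--> q0
  q0 --[x]--> q0
  q0 --[y]--> q1

"xxy"


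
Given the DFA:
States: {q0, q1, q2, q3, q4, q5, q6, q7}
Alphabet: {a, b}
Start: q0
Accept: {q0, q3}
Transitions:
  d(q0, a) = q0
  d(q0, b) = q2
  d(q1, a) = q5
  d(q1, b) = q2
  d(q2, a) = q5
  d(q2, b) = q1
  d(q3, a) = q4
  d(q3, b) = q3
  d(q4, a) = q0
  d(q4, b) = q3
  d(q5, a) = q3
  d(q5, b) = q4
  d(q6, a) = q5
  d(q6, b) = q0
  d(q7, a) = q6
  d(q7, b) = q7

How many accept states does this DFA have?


Accept states listed: {q0, q3}
Counting: q0(1) q3(2)

2


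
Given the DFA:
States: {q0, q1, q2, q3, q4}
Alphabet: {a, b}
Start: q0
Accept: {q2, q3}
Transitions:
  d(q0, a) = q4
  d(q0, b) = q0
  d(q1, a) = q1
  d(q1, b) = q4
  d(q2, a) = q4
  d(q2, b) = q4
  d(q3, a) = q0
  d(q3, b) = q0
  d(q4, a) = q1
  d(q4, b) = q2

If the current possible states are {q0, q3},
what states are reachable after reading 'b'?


Apply transition on 'b' from each current state:
  d(q0, b) = q0
  d(q3, b) = q0

{q0}


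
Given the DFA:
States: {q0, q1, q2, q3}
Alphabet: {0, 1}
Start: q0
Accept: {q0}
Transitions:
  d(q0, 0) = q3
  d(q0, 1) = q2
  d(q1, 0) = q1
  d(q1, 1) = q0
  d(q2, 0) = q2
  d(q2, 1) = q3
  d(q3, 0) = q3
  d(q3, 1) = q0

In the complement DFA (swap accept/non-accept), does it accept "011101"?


Trace: q0 -> q3 -> q0 -> q2 -> q3 -> q3 -> q0
Final: q0
Original accept: {q0}
Complement: q0 is in original accept

No, complement rejects (original accepts)


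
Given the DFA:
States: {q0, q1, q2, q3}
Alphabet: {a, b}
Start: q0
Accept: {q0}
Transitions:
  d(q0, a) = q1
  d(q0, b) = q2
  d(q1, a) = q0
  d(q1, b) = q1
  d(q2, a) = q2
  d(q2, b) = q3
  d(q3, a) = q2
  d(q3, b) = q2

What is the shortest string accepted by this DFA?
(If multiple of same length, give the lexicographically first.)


BFS by string length (lex-first path to each state shown):
  len 0: q0<-""
Found accept state at length 0.

"" (empty string)


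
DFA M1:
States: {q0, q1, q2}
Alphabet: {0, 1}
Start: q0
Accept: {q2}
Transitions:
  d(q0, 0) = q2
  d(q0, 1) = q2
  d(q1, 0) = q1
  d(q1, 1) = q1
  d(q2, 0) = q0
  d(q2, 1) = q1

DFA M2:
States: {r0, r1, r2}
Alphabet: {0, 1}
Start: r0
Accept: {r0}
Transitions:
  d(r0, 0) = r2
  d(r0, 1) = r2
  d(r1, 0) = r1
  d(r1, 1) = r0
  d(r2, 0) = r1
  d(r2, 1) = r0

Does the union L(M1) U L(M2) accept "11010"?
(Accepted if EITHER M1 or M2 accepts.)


M1: final=q1 accepted=False
M2: final=r2 accepted=False

No, union rejects (neither accepts)


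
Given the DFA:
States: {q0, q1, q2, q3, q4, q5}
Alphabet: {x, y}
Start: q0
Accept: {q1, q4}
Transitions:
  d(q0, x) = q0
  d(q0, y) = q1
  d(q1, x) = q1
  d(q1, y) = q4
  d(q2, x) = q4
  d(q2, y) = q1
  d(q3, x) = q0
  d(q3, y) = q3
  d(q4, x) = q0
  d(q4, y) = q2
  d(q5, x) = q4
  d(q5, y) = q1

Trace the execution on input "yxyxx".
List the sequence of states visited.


Input: yxyxx
d(q0, y) = q1
d(q1, x) = q1
d(q1, y) = q4
d(q4, x) = q0
d(q0, x) = q0


q0 -> q1 -> q1 -> q4 -> q0 -> q0


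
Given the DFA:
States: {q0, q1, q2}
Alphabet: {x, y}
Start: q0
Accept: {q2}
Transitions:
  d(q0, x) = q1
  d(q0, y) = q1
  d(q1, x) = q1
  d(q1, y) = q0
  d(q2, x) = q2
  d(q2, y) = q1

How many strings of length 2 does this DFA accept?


Enumerating all length-2 strings:
  "xx" -> q1 [reject]
  "xy" -> q0 [reject]
  "yx" -> q1 [reject]
  "yy" -> q0 [reject]

0 out of 4


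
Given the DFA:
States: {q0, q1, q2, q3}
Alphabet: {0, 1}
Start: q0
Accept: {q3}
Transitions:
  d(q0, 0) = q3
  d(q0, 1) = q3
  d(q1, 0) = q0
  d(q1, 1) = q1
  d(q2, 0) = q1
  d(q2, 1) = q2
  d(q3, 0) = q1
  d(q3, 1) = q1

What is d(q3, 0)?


Looking up transition d(q3, 0)

q1


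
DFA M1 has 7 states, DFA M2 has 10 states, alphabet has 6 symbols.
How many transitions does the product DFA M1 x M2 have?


Product DFA has 7 * 10 = 70 states.
Each has 6 transitions: 70 * 6 = 420

420


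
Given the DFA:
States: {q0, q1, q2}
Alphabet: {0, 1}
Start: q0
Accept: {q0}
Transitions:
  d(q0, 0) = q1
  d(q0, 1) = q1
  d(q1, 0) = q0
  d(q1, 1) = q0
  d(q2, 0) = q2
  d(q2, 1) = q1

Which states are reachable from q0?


BFS from q0:
  layer 0: {q0}
  layer 1: {q1}

{q0, q1}


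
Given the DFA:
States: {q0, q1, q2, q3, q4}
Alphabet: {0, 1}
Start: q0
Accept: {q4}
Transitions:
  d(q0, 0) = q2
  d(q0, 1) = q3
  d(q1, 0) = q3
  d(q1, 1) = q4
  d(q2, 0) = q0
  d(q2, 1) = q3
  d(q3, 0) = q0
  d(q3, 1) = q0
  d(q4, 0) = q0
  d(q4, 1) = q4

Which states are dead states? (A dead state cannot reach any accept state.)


Forward reachability from each state:
  q0 -> reaches {q0, q2, q3}, no accept state (dead)
  q1 -> reaches accept state q4 (live)
  q2 -> reaches {q0, q2, q3}, no accept state (dead)
  q3 -> reaches {q0, q2, q3}, no accept state (dead)
  q4 -> reaches accept state q4 (live)

{q0, q2, q3}


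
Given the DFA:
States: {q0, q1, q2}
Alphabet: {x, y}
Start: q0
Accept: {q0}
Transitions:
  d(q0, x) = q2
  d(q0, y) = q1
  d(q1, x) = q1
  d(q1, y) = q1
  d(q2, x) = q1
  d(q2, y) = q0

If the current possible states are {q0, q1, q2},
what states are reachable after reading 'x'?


Apply transition on 'x' from each current state:
  d(q0, x) = q2
  d(q1, x) = q1
  d(q2, x) = q1

{q1, q2}


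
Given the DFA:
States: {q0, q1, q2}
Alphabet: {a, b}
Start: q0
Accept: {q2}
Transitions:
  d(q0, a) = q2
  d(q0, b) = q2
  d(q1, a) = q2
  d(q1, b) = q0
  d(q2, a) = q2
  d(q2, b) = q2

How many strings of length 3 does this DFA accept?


Enumerating all length-3 strings:
  "aaa" -> q2 [accept]
  "aab" -> q2 [accept]
  "aba" -> q2 [accept]
  "abb" -> q2 [accept]
  "baa" -> q2 [accept]
  "bab" -> q2 [accept]
  "bba" -> q2 [accept]
  "bbb" -> q2 [accept]

8 out of 8


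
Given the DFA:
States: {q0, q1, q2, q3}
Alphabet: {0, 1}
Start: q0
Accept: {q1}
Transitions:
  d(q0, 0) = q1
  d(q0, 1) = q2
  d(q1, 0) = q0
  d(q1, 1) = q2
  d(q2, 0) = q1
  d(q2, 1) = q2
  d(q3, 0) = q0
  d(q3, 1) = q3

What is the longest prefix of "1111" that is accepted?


Run the DFA, marking each prefix where the state is accepting:
  "" -> q0 [reject]
  "1" -> q2 [reject]
  "11" -> q2 [reject]
  "111" -> q2 [reject]
  "1111" -> q2 [reject]

No prefix is accepted


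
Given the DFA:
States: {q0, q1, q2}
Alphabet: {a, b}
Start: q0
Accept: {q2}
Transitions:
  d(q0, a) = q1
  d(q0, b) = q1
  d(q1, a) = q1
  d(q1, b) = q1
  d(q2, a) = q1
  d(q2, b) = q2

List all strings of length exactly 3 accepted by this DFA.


All strings of length 3: 8 total
Accepted: 0

None


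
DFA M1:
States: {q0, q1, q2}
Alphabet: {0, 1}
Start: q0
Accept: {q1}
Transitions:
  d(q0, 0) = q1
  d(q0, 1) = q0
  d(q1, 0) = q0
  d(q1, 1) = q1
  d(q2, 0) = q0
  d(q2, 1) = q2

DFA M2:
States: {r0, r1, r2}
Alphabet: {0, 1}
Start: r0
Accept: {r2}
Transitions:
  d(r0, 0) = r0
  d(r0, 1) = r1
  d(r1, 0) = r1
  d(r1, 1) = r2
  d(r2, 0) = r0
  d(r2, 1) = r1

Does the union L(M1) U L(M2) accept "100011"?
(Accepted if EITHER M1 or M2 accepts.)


M1: final=q1 accepted=True
M2: final=r1 accepted=False

Yes, union accepts


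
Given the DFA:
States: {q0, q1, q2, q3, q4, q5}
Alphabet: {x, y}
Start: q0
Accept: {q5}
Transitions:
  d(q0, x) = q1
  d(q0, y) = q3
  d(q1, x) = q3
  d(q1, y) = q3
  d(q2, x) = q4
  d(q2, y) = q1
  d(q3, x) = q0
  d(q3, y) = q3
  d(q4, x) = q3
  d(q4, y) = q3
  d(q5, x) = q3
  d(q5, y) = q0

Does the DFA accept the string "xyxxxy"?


Trace: q0 -> q1 -> q3 -> q0 -> q1 -> q3 -> q3
Final state: q3
Accept states: {q5}

No, rejected (final state q3 is not an accept state)


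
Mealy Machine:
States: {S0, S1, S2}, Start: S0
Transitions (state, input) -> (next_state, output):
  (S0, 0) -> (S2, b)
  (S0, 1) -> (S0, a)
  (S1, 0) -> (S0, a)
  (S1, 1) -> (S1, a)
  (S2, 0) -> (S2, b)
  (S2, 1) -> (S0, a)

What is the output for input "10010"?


Step-by-step:
  (S0, 1) -> (S0, a)
  (S0, 0) -> (S2, b)
  (S2, 0) -> (S2, b)
  (S2, 1) -> (S0, a)
  (S0, 0) -> (S2, b)

"abbab"


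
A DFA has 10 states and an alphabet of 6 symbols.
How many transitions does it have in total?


Each state has exactly one transition per symbol.
10 * 6 = 60

60


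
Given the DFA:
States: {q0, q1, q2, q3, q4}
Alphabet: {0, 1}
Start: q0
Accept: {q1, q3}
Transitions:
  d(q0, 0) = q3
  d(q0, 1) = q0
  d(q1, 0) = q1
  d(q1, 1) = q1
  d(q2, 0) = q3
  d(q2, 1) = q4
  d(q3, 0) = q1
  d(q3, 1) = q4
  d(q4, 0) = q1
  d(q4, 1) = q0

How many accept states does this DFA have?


Accept states listed: {q1, q3}
Counting: q1(1) q3(2)

2


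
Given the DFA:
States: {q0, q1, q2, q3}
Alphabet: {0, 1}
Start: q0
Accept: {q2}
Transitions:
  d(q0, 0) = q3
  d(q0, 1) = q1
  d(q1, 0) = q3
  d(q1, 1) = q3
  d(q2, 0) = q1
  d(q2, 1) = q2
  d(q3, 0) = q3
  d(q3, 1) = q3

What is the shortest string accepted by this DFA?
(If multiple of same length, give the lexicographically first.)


BFS by string length (lex-first path to each state shown):
  len 0: q0<-""
  len 1: q1<-"1", q3<-"0"
  len 2: q3<-"00"
  len 3: q3<-"000"
  len 4: q3<-"0000"
  len 5: q3<-"00000"
  len 6: q3<-"000000"
  len 7: q3<-"0000000"
  len 8: q3<-"00000000"

No string accepted (empty language)


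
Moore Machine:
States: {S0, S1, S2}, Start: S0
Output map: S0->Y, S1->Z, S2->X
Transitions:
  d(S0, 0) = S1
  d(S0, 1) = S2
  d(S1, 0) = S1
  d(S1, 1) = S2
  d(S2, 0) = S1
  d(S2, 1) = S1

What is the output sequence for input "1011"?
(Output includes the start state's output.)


Start: S0 (output Y)
  --1--> S2 (output X)
  --0--> S1 (output Z)
  --1--> S2 (output X)
  --1--> S1 (output Z)

"YXZXZ"


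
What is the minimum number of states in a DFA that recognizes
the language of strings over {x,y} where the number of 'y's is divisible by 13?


States track (count of 'y') mod 13.
Need 13 states: one per remainder 0..12; accept = remainder 0.

13


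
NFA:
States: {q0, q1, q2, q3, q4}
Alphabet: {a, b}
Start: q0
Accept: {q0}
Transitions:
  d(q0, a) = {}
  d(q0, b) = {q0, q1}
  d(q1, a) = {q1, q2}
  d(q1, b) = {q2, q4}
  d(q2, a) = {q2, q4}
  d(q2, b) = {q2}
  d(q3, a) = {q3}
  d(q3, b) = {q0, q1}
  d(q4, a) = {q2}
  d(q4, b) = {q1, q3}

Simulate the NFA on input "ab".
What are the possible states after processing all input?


Start: {q0}
  --a--> {}
  --b--> {}

{} (empty set, no valid transitions)


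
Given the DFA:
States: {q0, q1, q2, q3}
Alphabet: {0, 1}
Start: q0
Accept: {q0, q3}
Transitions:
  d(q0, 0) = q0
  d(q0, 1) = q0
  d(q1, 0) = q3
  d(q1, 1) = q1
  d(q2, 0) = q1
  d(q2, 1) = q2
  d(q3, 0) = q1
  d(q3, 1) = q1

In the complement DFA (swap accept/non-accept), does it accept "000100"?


Trace: q0 -> q0 -> q0 -> q0 -> q0 -> q0 -> q0
Final: q0
Original accept: {q0, q3}
Complement: q0 is in original accept

No, complement rejects (original accepts)
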